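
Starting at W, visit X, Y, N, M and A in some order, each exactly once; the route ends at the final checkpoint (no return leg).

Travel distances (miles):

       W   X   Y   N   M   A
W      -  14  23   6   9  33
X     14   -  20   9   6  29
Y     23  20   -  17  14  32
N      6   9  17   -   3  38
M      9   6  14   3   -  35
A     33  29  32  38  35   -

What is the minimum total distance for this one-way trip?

Minimum one-way distance = 67 miles.

There are 5! = 120 possible orderings.
W → X → Y → N → M → A: 14+20+17+3+35 = 89
W → X → Y → N → A → M: 14+20+17+38+35 = 124
W → X → Y → M → N → A: 14+20+14+3+38 = 89
W → X → Y → M → A → N: 14+20+14+35+38 = 121
W → X → Y → A → N → M: 14+20+32+38+3 = 107
W → X → Y → A → M → N: 14+20+32+35+3 = 104
W → X → N → Y → M → A: 14+9+17+14+35 = 89
W → X → N → Y → A → M: 14+9+17+32+35 = 107
W → X → N → M → Y → A: 14+9+3+14+32 = 72
W → X → N → M → A → Y: 14+9+3+35+32 = 93
W → X → N → A → Y → M: 14+9+38+32+14 = 107
W → X → N → A → M → Y: 14+9+38+35+14 = 110
W → X → M → Y → N → A: 14+6+14+17+38 = 89
W → X → M → Y → A → N: 14+6+14+32+38 = 104
… (106 more)
W → N → X → M → Y → A: 6+9+6+14+32 = 67  ← best
The minimum is 67.
One shortest path: W → N → X → M → Y → A.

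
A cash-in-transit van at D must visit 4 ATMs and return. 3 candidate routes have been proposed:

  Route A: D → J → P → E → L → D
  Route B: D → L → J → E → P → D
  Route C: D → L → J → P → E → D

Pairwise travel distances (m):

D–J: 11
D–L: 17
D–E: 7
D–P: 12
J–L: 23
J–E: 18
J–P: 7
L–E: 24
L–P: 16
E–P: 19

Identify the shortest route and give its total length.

Route A: 11 + 7 + 19 + 24 + 17 = 78
Route B: 17 + 23 + 18 + 19 + 12 = 89
Route C: 17 + 23 + 7 + 19 + 7 = 73

Shortest is Route C, total 73 m.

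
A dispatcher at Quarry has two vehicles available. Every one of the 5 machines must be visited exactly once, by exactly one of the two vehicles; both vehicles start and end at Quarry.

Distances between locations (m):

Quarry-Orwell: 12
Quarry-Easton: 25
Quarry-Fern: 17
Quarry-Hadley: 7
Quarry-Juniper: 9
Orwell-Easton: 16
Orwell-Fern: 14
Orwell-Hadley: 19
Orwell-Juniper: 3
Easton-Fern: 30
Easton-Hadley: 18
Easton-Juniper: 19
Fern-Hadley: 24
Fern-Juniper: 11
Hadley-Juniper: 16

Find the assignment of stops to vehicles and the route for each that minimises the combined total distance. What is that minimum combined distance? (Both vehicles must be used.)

Check every non-empty split of the stops between the two vehicles; for each half take its own optimal tour:
  {Orwell} + {Easton, Fern, Hadley, Juniper}: 24 + 72 = 96
  {Easton} + {Orwell, Fern, Hadley, Juniper}: 50 + 57 = 107
  {Orwell, Easton} + {Fern, Hadley, Juniper}: 53 + 51 = 104
  {Fern} + {Orwell, Easton, Hadley, Juniper}: 34 + 53 = 87
  {Orwell, Fern} + {Easton, Hadley, Juniper}: 43 + 53 = 96
  {Easton, Fern} + {Orwell, Hadley, Juniper}: 72 + 38 = 110
  … (15 splits in total)
  {Hadley} + {Orwell, Easton, Fern, Juniper}: 14 + 72 = 86  ← best
Best: vehicle 1 Quarry → Hadley → Quarry = 14; vehicle 2 Quarry → Easton → Orwell → Juniper → Fern → Quarry = 72; combined 86.

86 m — the smallest possible combined total.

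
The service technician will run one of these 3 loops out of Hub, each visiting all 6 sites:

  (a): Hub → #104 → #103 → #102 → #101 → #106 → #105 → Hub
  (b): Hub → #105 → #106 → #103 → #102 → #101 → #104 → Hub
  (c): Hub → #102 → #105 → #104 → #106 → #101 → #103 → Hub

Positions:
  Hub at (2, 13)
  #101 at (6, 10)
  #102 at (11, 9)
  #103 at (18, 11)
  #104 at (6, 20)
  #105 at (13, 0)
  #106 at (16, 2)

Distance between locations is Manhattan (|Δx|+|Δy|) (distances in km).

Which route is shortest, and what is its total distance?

76 km — (b) is the shortest.

(a): 11 + 21 + 9 + 6 + 18 + 5 + 24 = 94
(b): 24 + 5 + 11 + 9 + 6 + 10 + 11 = 76
(c): 13 + 11 + 27 + 28 + 18 + 13 + 18 = 128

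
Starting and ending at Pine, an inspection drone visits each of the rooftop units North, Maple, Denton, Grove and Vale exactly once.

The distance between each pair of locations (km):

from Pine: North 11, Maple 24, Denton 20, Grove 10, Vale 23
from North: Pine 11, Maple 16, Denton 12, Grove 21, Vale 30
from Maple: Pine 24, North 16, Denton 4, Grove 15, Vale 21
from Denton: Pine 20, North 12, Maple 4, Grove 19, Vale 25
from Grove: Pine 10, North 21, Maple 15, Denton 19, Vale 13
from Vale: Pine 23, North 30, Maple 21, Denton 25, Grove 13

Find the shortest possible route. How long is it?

Minimum total distance: 71 km.

Pine-North-Maple-Denton-Grove-Vale-Pine: 11+16+4+19+13+23 = 86
Pine-North-Maple-Denton-Vale-Grove-Pine: 11+16+4+25+13+10 = 79
Pine-North-Maple-Grove-Denton-Vale-Pine: 11+16+15+19+25+23 = 109
Pine-North-Maple-Grove-Vale-Denton-Pine: 11+16+15+13+25+20 = 100
Pine-North-Maple-Vale-Denton-Grove-Pine: 11+16+21+25+19+10 = 102
Pine-North-Maple-Vale-Grove-Denton-Pine: 11+16+21+13+19+20 = 100
Pine-North-Denton-Maple-Grove-Vale-Pine: 11+12+4+15+13+23 = 78
Pine-North-Denton-Maple-Vale-Grove-Pine: 11+12+4+21+13+10 = 71
Pine-North-Denton-Grove-Maple-Vale-Pine: 11+12+19+15+21+23 = 101
Pine-North-Denton-Grove-Vale-Maple-Pine: 11+12+19+13+21+24 = 100
Pine-North-Denton-Vale-Maple-Grove-Pine: 11+12+25+21+15+10 = 94
Pine-North-Denton-Vale-Grove-Maple-Pine: 11+12+25+13+15+24 = 100
Pine-North-Grove-Maple-Denton-Vale-Pine: 11+21+15+4+25+23 = 99
Pine-North-Grove-Maple-Vale-Denton-Pine: 11+21+15+21+25+20 = 113
… (46 more)
The minimum is 71.
One optimal route: Pine → North → Denton → Maple → Vale → Grove → Pine (or its reverse).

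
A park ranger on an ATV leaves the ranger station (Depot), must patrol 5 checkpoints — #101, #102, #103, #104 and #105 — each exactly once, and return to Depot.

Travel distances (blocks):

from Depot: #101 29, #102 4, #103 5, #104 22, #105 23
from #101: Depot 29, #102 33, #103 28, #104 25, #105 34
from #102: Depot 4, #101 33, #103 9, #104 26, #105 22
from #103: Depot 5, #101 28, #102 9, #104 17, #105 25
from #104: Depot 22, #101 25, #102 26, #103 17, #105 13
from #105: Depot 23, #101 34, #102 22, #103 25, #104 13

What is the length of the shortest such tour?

Depot→#101→#102→#103→#104→#105→Depot: 29+33+9+17+13+23 = 124
Depot→#101→#102→#103→#105→#104→Depot: 29+33+9+25+13+22 = 131
Depot→#101→#102→#104→#103→#105→Depot: 29+33+26+17+25+23 = 153
Depot→#101→#102→#104→#105→#103→Depot: 29+33+26+13+25+5 = 131
Depot→#101→#102→#105→#103→#104→Depot: 29+33+22+25+17+22 = 148
Depot→#101→#102→#105→#104→#103→Depot: 29+33+22+13+17+5 = 119
Depot→#101→#103→#102→#104→#105→Depot: 29+28+9+26+13+23 = 128
Depot→#101→#103→#102→#105→#104→Depot: 29+28+9+22+13+22 = 123
Depot→#101→#103→#104→#102→#105→Depot: 29+28+17+26+22+23 = 145
Depot→#101→#103→#104→#105→#102→Depot: 29+28+17+13+22+4 = 113
Depot→#101→#103→#105→#102→#104→Depot: 29+28+25+22+26+22 = 152
Depot→#101→#103→#105→#104→#102→Depot: 29+28+25+13+26+4 = 125
Depot→#101→#104→#102→#103→#105→Depot: 29+25+26+9+25+23 = 137
Depot→#101→#104→#102→#105→#103→Depot: 29+25+26+22+25+5 = 132
… (46 more)
Depot→#102→#105→#104→#101→#103→Depot: 4+22+13+25+28+5 = 97  ← best
The minimum is 97.
One optimal route: Depot → #102 → #105 → #104 → #101 → #103 → Depot (or its reverse).

Minimum total distance: 97 blocks.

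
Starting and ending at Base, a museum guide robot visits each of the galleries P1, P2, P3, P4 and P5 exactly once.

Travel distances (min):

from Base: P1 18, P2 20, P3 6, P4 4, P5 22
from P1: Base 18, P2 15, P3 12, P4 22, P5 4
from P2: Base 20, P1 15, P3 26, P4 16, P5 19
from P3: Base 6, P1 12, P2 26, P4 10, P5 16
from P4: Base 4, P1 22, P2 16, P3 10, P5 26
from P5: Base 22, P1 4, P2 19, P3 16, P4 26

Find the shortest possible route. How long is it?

Shortest round trip = 61 min.

There are 60 distinct closed tours to check (reversals are equivalent).
Base - P1 - P2 - P3 - P4 - P5 - Base: 18+15+26+10+26+22 = 117
Base - P1 - P2 - P3 - P5 - P4 - Base: 18+15+26+16+26+4 = 105
Base - P1 - P2 - P4 - P3 - P5 - Base: 18+15+16+10+16+22 = 97
Base - P1 - P2 - P4 - P5 - P3 - Base: 18+15+16+26+16+6 = 97
Base - P1 - P2 - P5 - P3 - P4 - Base: 18+15+19+16+10+4 = 82
Base - P1 - P2 - P5 - P4 - P3 - Base: 18+15+19+26+10+6 = 94
Base - P1 - P3 - P2 - P4 - P5 - Base: 18+12+26+16+26+22 = 120
Base - P1 - P3 - P2 - P5 - P4 - Base: 18+12+26+19+26+4 = 105
Base - P1 - P3 - P4 - P2 - P5 - Base: 18+12+10+16+19+22 = 97
Base - P1 - P3 - P4 - P5 - P2 - Base: 18+12+10+26+19+20 = 105
Base - P1 - P3 - P5 - P2 - P4 - Base: 18+12+16+19+16+4 = 85
Base - P1 - P3 - P5 - P4 - P2 - Base: 18+12+16+26+16+20 = 108
Base - P1 - P4 - P2 - P3 - P5 - Base: 18+22+16+26+16+22 = 120
Base - P1 - P4 - P2 - P5 - P3 - Base: 18+22+16+19+16+6 = 97
… (46 more)
Base - P3 - P1 - P5 - P2 - P4 - Base: 6+12+4+19+16+4 = 61  ← best
The minimum is 61.
One optimal route: Base → P3 → P1 → P5 → P2 → P4 → Base (or its reverse).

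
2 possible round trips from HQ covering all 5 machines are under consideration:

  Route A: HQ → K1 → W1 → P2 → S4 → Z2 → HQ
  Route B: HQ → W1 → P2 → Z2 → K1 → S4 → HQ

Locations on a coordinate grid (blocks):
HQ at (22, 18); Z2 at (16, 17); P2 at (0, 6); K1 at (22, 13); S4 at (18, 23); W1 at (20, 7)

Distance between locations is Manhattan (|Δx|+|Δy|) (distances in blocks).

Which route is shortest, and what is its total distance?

Route A: 5 + 8 + 21 + 35 + 8 + 7 = 84
Route B: 13 + 21 + 27 + 10 + 14 + 9 = 94

Shortest is Route A, total 84 blocks.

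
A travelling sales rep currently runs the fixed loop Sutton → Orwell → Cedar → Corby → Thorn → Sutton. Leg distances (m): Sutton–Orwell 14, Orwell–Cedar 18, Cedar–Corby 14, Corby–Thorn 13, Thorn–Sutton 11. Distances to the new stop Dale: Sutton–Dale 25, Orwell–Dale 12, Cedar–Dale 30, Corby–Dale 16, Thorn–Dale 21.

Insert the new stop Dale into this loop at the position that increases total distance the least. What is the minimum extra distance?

Insertion cost between consecutive stops i–j is d(i,Dale) + d(Dale,j) − d(i,j):
  between Sutton and Orwell: 25 + 12 − 14 = 23
  between Orwell and Cedar: 12 + 30 − 18 = 24
  between Cedar and Corby: 30 + 16 − 14 = 32
  between Corby and Thorn: 16 + 21 − 13 = 24
  between Thorn and Sutton: 21 + 25 − 11 = 35
Cheapest insertion is between Sutton and Orwell, adding 23.
New total = 70 + 23 = 93.

Adding 23 m by placing Dale on the Sutton–Orwell leg.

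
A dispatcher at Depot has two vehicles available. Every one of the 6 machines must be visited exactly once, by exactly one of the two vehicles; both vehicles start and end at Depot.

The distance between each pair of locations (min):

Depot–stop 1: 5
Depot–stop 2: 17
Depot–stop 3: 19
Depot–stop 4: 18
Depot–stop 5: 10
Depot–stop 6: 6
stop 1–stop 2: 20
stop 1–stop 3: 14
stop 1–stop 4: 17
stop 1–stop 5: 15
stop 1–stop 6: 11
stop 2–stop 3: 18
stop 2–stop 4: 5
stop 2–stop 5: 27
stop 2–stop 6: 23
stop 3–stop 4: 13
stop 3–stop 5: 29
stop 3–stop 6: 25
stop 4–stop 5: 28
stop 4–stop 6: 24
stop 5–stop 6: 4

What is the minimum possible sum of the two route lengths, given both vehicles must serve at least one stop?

Check every non-empty split of the stops between the two vehicles; for each half take its own optimal tour:
  {stop 1} + {stop 2, stop 3, stop 4, stop 5, stop 6}: 10 + 74 = 84
  {stop 2} + {stop 1, stop 3, stop 4, stop 5, stop 6}: 34 + 70 = 104
  {stop 1, stop 2} + {stop 3, stop 4, stop 5, stop 6}: 42 + 70 = 112
  {stop 3} + {stop 1, stop 2, stop 4, stop 5, stop 6}: 38 + 64 = 102
  {stop 1, stop 3} + {stop 2, stop 4, stop 5, stop 6}: 38 + 60 = 98
  {stop 2, stop 3} + {stop 1, stop 4, stop 5, stop 6}: 54 + 60 = 114
  … (31 splits in total)
  {stop 1, stop 2, stop 3, stop 4} + {stop 5, stop 6}: 54 + 20 = 74  ← best
Best: vehicle 1 Depot → stop 1 → stop 3 → stop 4 → stop 2 → Depot = 54; vehicle 2 Depot → stop 5 → stop 6 → Depot = 20; combined 74.

Minimum combined distance: 74 min.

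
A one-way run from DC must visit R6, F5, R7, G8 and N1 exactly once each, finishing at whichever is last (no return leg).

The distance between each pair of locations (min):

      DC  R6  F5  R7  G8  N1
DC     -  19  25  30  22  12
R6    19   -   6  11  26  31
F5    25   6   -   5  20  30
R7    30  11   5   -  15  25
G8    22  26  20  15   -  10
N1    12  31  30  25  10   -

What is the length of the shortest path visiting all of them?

Minimum one-way distance = 48 min.

There are 5! = 120 possible orderings.
DC→R6→F5→R7→G8→N1: 19+6+5+15+10 = 55
DC→R6→F5→R7→N1→G8: 19+6+5+25+10 = 65
DC→R6→F5→G8→R7→N1: 19+6+20+15+25 = 85
DC→R6→F5→G8→N1→R7: 19+6+20+10+25 = 80
DC→R6→F5→N1→R7→G8: 19+6+30+25+15 = 95
DC→R6→F5→N1→G8→R7: 19+6+30+10+15 = 80
DC→R6→R7→F5→G8→N1: 19+11+5+20+10 = 65
DC→R6→R7→F5→N1→G8: 19+11+5+30+10 = 75
DC→R6→R7→G8→F5→N1: 19+11+15+20+30 = 95
DC→R6→R7→G8→N1→F5: 19+11+15+10+30 = 85
DC→R6→R7→N1→F5→G8: 19+11+25+30+20 = 105
DC→R6→R7→N1→G8→F5: 19+11+25+10+20 = 85
DC→R6→G8→F5→R7→N1: 19+26+20+5+25 = 95
DC→R6→G8→F5→N1→R7: 19+26+20+30+25 = 120
… (106 more)
DC→N1→G8→R7→F5→R6: 12+10+15+5+6 = 48  ← best
The minimum is 48.
One shortest path: DC → N1 → G8 → R7 → F5 → R6.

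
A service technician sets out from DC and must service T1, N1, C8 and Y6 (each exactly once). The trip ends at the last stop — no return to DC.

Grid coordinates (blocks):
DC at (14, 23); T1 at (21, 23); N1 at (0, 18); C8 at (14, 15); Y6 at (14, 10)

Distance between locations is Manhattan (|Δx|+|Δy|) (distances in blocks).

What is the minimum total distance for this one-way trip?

Minimum one-way distance = 49 blocks.

There are 4! = 24 possible orderings.
DC→T1→N1→C8→Y6: 7+26+17+5 = 55
DC→T1→N1→Y6→C8: 7+26+22+5 = 60
DC→T1→C8→N1→Y6: 7+15+17+22 = 61
DC→T1→C8→Y6→N1: 7+15+5+22 = 49
DC→T1→Y6→N1→C8: 7+20+22+17 = 66
DC→T1→Y6→C8→N1: 7+20+5+17 = 49
DC→N1→T1→C8→Y6: 19+26+15+5 = 65
DC→N1→T1→Y6→C8: 19+26+20+5 = 70
DC→N1→C8→T1→Y6: 19+17+15+20 = 71
DC→N1→C8→Y6→T1: 19+17+5+20 = 61
DC→N1→Y6→T1→C8: 19+22+20+15 = 76
DC→N1→Y6→C8→T1: 19+22+5+15 = 61
DC→C8→T1→N1→Y6: 8+15+26+22 = 71
DC→C8→T1→Y6→N1: 8+15+20+22 = 65
… (10 more)
The minimum is 49.
One shortest path: DC → T1 → C8 → Y6 → N1.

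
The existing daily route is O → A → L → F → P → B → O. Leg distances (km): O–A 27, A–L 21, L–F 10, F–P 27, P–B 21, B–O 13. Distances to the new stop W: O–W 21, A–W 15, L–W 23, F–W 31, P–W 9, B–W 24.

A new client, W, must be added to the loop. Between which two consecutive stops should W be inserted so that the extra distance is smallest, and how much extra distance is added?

Insertion cost between consecutive stops i–j is d(i,W) + d(W,j) − d(i,j):
  between O and A: 21 + 15 − 27 = 9
  between A and L: 15 + 23 − 21 = 17
  between L and F: 23 + 31 − 10 = 44
  between F and P: 31 + 9 − 27 = 13
  between P and B: 9 + 24 − 21 = 12
  between B and O: 24 + 21 − 13 = 32
Cheapest insertion is between O and A, adding 9.
New total = 119 + 9 = 128.

Minimum extra distance: 9 km, inserting W between O and A.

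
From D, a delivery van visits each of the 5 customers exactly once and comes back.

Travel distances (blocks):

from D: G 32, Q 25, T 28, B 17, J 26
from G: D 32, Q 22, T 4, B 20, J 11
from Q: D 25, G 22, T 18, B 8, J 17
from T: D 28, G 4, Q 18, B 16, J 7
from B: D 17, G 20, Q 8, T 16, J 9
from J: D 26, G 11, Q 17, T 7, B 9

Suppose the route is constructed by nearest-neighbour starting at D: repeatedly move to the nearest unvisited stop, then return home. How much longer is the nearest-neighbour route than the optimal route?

D: B=17, Q=25, J=26, T=28, G=32 ⇒ B
B: Q=8, J=9, T=16, G=20 ⇒ Q
Q: J=17, T=18, G=22 ⇒ J
J: T=7, G=11 ⇒ T
T: G=4 ⇒ G
NN route D → B → Q → J → T → G → D costs 85.
Optimal: D → Q → G → T → J → B → D costs 84 (by enumerating all 60 distinct tours).
Excess = 85 − 84 = 1.

Excess over optimum: 1 blocks.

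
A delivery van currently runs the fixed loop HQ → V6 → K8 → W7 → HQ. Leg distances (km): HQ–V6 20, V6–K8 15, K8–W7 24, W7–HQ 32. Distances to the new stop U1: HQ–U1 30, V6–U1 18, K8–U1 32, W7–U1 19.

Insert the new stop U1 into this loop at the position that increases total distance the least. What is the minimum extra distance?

Insertion cost between consecutive stops i–j is d(i,U1) + d(U1,j) − d(i,j):
  between HQ and V6: 30 + 18 − 20 = 28
  between V6 and K8: 18 + 32 − 15 = 35
  between K8 and W7: 32 + 19 − 24 = 27
  between W7 and HQ: 19 + 30 − 32 = 17
Cheapest insertion is between W7 and HQ, adding 17.
New total = 91 + 17 = 108.

+17 km — insert U1 between W7 and HQ.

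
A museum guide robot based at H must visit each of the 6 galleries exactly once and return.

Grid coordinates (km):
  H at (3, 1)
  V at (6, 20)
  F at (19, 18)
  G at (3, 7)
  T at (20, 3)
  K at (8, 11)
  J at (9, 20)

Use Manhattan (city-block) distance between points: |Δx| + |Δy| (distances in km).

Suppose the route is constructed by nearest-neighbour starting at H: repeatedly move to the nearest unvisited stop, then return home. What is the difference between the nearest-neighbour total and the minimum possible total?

From H: G=6, K=15, T=19, V=22, J=25, F=33 → choose G (6).
From G: K=9, V=16, J=19, T=21, F=27 → choose K (9).
From K: J=10, V=11, F=18, T=20 → choose J (10).
From J: V=3, F=12, T=28 → choose V (3).
From V: F=15, T=31 → choose F (15).
From F: T=16 → choose T (16).
NN route H → G → K → J → V → F → T → H costs 78.
Optimal: H → G → K → V → J → F → T → H costs 76 (by enumerating all 360 distinct tours).
Excess = 78 − 76 = 2.

Excess over optimum: 2 km.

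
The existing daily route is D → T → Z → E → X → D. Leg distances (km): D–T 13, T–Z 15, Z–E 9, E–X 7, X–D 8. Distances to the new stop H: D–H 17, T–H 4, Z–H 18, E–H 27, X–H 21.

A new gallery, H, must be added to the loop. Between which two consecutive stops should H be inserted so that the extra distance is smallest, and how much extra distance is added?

Insertion cost between consecutive stops i–j is d(i,H) + d(H,j) − d(i,j):
  between D and T: 17 + 4 − 13 = 8
  between T and Z: 4 + 18 − 15 = 7
  between Z and E: 18 + 27 − 9 = 36
  between E and X: 27 + 21 − 7 = 41
  between X and D: 21 + 17 − 8 = 30
Cheapest insertion is between T and Z, adding 7.
New total = 52 + 7 = 59.

Minimum extra distance: 7 km, inserting H between T and Z.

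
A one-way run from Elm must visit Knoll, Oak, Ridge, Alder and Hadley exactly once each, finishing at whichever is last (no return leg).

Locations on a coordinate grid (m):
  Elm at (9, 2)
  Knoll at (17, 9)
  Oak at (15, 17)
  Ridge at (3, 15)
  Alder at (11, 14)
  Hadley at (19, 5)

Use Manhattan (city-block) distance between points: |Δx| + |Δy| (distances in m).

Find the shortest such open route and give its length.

Minimum one-way distance = 45 m.

There are 5! = 120 possible orderings.
Elm - Knoll - Oak - Ridge - Alder - Hadley: 15+10+14+9+17 = 65
Elm - Knoll - Oak - Ridge - Hadley - Alder: 15+10+14+26+17 = 82
Elm - Knoll - Oak - Alder - Ridge - Hadley: 15+10+7+9+26 = 67
Elm - Knoll - Oak - Alder - Hadley - Ridge: 15+10+7+17+26 = 75
Elm - Knoll - Oak - Hadley - Ridge - Alder: 15+10+16+26+9 = 76
Elm - Knoll - Oak - Hadley - Alder - Ridge: 15+10+16+17+9 = 67
Elm - Knoll - Ridge - Oak - Alder - Hadley: 15+20+14+7+17 = 73
Elm - Knoll - Ridge - Oak - Hadley - Alder: 15+20+14+16+17 = 82
Elm - Knoll - Ridge - Alder - Oak - Hadley: 15+20+9+7+16 = 67
Elm - Knoll - Ridge - Alder - Hadley - Oak: 15+20+9+17+16 = 77
Elm - Knoll - Ridge - Hadley - Oak - Alder: 15+20+26+16+7 = 84
Elm - Knoll - Ridge - Hadley - Alder - Oak: 15+20+26+17+7 = 85
Elm - Knoll - Alder - Oak - Ridge - Hadley: 15+11+7+14+26 = 73
Elm - Knoll - Alder - Oak - Hadley - Ridge: 15+11+7+16+26 = 75
… (106 more)
Elm - Hadley - Knoll - Oak - Alder - Ridge: 13+6+10+7+9 = 45  ← best
The minimum is 45.
One shortest path: Elm → Hadley → Knoll → Oak → Alder → Ridge.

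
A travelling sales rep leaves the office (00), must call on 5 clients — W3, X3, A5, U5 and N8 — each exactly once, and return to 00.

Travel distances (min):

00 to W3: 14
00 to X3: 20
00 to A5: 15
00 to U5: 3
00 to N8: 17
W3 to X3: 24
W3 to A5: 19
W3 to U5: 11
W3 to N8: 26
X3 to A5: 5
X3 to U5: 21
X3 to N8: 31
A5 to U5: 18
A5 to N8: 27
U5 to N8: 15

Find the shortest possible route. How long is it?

Shortest round trip = 86 min.

00-W3-X3-A5-U5-N8-00: 14+24+5+18+15+17 = 93
00-W3-X3-A5-N8-U5-00: 14+24+5+27+15+3 = 88
00-W3-X3-U5-A5-N8-00: 14+24+21+18+27+17 = 121
00-W3-X3-U5-N8-A5-00: 14+24+21+15+27+15 = 116
00-W3-X3-N8-A5-U5-00: 14+24+31+27+18+3 = 117
00-W3-X3-N8-U5-A5-00: 14+24+31+15+18+15 = 117
00-W3-A5-X3-U5-N8-00: 14+19+5+21+15+17 = 91
00-W3-A5-X3-N8-U5-00: 14+19+5+31+15+3 = 87
00-W3-A5-U5-X3-N8-00: 14+19+18+21+31+17 = 120
00-W3-A5-U5-N8-X3-00: 14+19+18+15+31+20 = 117
00-W3-A5-N8-X3-U5-00: 14+19+27+31+21+3 = 115
00-W3-A5-N8-U5-X3-00: 14+19+27+15+21+20 = 116
00-W3-U5-X3-A5-N8-00: 14+11+21+5+27+17 = 95
00-W3-U5-X3-N8-A5-00: 14+11+21+31+27+15 = 119
… (46 more)
00-U5-W3-A5-X3-N8-00: 3+11+19+5+31+17 = 86  ← best
The minimum is 86.
One optimal route: 00 → U5 → W3 → A5 → X3 → N8 → 00 (or its reverse).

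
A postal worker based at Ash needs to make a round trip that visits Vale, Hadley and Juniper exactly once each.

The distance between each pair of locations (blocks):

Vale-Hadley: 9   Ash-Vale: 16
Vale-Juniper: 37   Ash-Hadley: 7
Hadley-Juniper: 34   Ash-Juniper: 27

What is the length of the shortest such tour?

Minimum total distance: 80 blocks.

There are 3 distinct closed tours to check (reversals are equivalent).
Ash - Vale - Hadley - Juniper - Ash: 16+9+34+27 = 86
Ash - Vale - Juniper - Hadley - Ash: 16+37+34+7 = 94
Ash - Hadley - Vale - Juniper - Ash: 7+9+37+27 = 80
The minimum is 80.
One optimal route: Ash → Hadley → Vale → Juniper → Ash (or its reverse).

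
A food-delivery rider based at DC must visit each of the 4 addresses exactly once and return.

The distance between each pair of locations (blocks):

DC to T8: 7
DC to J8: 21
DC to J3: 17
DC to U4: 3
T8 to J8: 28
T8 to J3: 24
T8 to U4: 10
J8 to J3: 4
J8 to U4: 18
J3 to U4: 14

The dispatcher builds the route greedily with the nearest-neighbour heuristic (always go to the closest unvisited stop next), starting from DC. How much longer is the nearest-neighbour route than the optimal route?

Excess over optimum: 6 blocks.

From DC: U4=3, T8=7, J3=17, J8=21 → choose U4 (3).
From U4: T8=10, J3=14, J8=18 → choose T8 (10).
From T8: J3=24, J8=28 → choose J3 (24).
From J3: J8=4 → choose J8 (4).
NN route DC → U4 → T8 → J3 → J8 → DC costs 62.
Optimal: DC → T8 → J8 → J3 → U4 → DC costs 56 (by enumerating all 12 distinct tours).
Excess = 62 − 56 = 6.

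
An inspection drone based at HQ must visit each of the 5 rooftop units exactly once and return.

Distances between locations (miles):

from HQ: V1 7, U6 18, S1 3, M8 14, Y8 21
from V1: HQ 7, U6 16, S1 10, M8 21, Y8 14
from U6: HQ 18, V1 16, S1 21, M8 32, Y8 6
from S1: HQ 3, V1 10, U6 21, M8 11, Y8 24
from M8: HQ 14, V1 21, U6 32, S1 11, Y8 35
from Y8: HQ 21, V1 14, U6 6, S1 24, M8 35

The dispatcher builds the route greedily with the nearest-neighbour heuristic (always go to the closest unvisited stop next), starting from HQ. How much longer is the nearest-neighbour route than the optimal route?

Excess over optimum: 6 miles.

From HQ: S1=3, V1=7, M8=14, U6=18, Y8=21 → choose S1 (3).
From S1: V1=10, M8=11, U6=21, Y8=24 → choose V1 (10).
From V1: Y8=14, U6=16, M8=21 → choose Y8 (14).
From Y8: U6=6, M8=35 → choose U6 (6).
From U6: M8=32 → choose M8 (32).
NN route HQ → S1 → V1 → Y8 → U6 → M8 → HQ costs 79.
Optimal: HQ → V1 → Y8 → U6 → S1 → M8 → HQ costs 73 (by enumerating all 60 distinct tours).
Excess = 79 − 73 = 6.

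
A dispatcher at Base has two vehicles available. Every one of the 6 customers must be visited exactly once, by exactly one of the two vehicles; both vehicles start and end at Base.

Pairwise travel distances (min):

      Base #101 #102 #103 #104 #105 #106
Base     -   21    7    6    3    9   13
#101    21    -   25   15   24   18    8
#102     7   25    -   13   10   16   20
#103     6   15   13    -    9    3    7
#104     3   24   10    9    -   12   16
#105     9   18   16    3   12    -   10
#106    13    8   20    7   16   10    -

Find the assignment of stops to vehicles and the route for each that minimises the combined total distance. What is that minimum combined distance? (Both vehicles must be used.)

Minimum combined distance: 65 min.

Check every non-empty split of the stops between the two vehicles; for each half take its own optimal tour:
  {#101} + {#102, #103, #104, #105, #106}: 42 + 52 = 94
  {#102} + {#101, #103, #104, #105, #106}: 14 + 54 = 68
  {#101, #102} + {#103, #104, #105, #106}: 53 + 38 = 91
  {#103} + {#101, #102, #104, #105, #106}: 12 + 65 = 77
  {#101, #103} + {#102, #104, #105, #106}: 42 + 52 = 94
  {#102, #103} + {#101, #104, #105, #106}: 26 + 54 = 80
  … (31 splits in total)
  {#104} + {#101, #102, #103, #105, #106}: 6 + 59 = 65  ← best
Best: vehicle 1 Base → #104 → Base = 6; vehicle 2 Base → #102 → #101 → #106 → #103 → #105 → Base = 59; combined 65.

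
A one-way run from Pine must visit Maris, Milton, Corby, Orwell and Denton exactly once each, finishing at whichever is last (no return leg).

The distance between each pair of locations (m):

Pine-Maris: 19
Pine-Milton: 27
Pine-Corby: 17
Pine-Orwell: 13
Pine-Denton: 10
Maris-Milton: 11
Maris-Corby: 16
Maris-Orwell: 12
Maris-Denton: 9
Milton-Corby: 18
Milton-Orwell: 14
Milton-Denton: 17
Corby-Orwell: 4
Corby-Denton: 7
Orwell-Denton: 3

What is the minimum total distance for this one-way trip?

There are 5! = 120 possible orderings.
Pine - Maris - Milton - Corby - Orwell - Denton: 19+11+18+4+3 = 55
Pine - Maris - Milton - Corby - Denton - Orwell: 19+11+18+7+3 = 58
Pine - Maris - Milton - Orwell - Corby - Denton: 19+11+14+4+7 = 55
Pine - Maris - Milton - Orwell - Denton - Corby: 19+11+14+3+7 = 54
Pine - Maris - Milton - Denton - Corby - Orwell: 19+11+17+7+4 = 58
Pine - Maris - Milton - Denton - Orwell - Corby: 19+11+17+3+4 = 54
Pine - Maris - Corby - Milton - Orwell - Denton: 19+16+18+14+3 = 70
Pine - Maris - Corby - Milton - Denton - Orwell: 19+16+18+17+3 = 73
Pine - Maris - Corby - Orwell - Milton - Denton: 19+16+4+14+17 = 70
Pine - Maris - Corby - Orwell - Denton - Milton: 19+16+4+3+17 = 59
Pine - Maris - Corby - Denton - Milton - Orwell: 19+16+7+17+14 = 73
Pine - Maris - Corby - Denton - Orwell - Milton: 19+16+7+3+14 = 59
Pine - Maris - Orwell - Milton - Corby - Denton: 19+12+14+18+7 = 70
Pine - Maris - Orwell - Milton - Denton - Corby: 19+12+14+17+7 = 69
… (106 more)
Pine - Corby - Orwell - Denton - Maris - Milton: 17+4+3+9+11 = 44  ← best
The minimum is 44.
One shortest path: Pine → Corby → Orwell → Denton → Maris → Milton.

44 m — the minimum one-way total.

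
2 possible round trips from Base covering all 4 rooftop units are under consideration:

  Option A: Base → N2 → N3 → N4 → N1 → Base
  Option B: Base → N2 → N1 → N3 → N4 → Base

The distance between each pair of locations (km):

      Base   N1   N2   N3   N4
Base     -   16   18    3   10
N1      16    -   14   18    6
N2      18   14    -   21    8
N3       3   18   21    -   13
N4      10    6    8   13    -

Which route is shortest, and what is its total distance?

Option A: 18 + 21 + 13 + 6 + 16 = 74
Option B: 18 + 14 + 18 + 13 + 10 = 73

Shortest is Option B, total 73 km.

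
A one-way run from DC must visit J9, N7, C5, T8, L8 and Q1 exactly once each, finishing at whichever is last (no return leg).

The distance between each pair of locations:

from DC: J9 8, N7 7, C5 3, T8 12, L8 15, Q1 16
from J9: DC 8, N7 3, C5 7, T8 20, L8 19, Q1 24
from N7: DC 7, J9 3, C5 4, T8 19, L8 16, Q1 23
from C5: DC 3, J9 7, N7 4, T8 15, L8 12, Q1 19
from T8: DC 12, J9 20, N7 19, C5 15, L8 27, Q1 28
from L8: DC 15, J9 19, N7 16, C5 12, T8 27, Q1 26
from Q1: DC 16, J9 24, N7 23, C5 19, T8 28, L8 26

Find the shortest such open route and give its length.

77 — the minimum one-way total.

There are 6! = 720 possible orderings.
DC - J9 - N7 - C5 - T8 - L8 - Q1: 8+3+4+15+27+26 = 83
DC - J9 - N7 - C5 - T8 - Q1 - L8: 8+3+4+15+28+26 = 84
DC - J9 - N7 - C5 - L8 - T8 - Q1: 8+3+4+12+27+28 = 82
DC - J9 - N7 - C5 - L8 - Q1 - T8: 8+3+4+12+26+28 = 81
DC - J9 - N7 - C5 - Q1 - T8 - L8: 8+3+4+19+28+27 = 89
DC - J9 - N7 - C5 - Q1 - L8 - T8: 8+3+4+19+26+27 = 87
DC - J9 - N7 - T8 - C5 - L8 - Q1: 8+3+19+15+12+26 = 83
DC - J9 - N7 - T8 - C5 - Q1 - L8: 8+3+19+15+19+26 = 90
… (712 more)
DC - T8 - J9 - N7 - C5 - L8 - Q1: 12+20+3+4+12+26 = 77  ← best
The minimum is 77.
One shortest path: DC → T8 → J9 → N7 → C5 → L8 → Q1.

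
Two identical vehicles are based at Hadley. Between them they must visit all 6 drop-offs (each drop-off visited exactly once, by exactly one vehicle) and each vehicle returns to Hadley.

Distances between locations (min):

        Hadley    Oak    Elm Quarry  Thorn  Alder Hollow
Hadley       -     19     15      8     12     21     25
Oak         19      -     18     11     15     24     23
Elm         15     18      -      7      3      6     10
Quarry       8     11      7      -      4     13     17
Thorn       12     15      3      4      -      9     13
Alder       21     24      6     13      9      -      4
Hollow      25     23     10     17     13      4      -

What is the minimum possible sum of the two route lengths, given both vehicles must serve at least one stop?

Minimum combined distance: 83 min.

Check every non-empty split of the stops between the two vehicles; for each half take its own optimal tour:
  {Oak} + {Elm, Quarry, Thorn, Alder, Hollow}: 38 + 50 = 88
  {Elm} + {Oak, Quarry, Thorn, Alder, Hollow}: 30 + 67 = 97
  {Oak, Elm} + {Quarry, Thorn, Alder, Hollow}: 52 + 50 = 102
  {Quarry} + {Oak, Elm, Thorn, Alder, Hollow}: 16 + 67 = 83
  {Oak, Quarry} + {Elm, Thorn, Alder, Hollow}: 38 + 50 = 88
  {Elm, Quarry} + {Oak, Thorn, Alder, Hollow}: 30 + 67 = 97
  … (31 splits in total)
Best: vehicle 1 Hadley → Quarry → Hadley = 16; vehicle 2 Hadley → Oak → Hollow → Alder → Elm → Thorn → Hadley = 67; combined 83.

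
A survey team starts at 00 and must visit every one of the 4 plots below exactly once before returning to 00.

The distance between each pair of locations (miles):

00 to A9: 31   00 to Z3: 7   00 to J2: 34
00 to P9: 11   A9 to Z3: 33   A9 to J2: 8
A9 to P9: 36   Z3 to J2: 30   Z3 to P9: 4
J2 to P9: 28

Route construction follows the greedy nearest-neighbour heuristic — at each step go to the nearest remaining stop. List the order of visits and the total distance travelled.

Nearest-neighbour total = 78 miles; route 00 → Z3 → P9 → J2 → A9 → 00.

At 00 the remaining stops are Z3 7, P9 11, A9 31, J2 34; go to Z3.
At Z3 the remaining stops are P9 4, J2 30, A9 33; go to P9.
At P9 the remaining stops are J2 28, A9 36; go to J2.
At J2 the remaining stops are A9 8; go to A9.
Return A9→00: 31.
Total = 7 + 4 + 28 + 8 + 31 = 78.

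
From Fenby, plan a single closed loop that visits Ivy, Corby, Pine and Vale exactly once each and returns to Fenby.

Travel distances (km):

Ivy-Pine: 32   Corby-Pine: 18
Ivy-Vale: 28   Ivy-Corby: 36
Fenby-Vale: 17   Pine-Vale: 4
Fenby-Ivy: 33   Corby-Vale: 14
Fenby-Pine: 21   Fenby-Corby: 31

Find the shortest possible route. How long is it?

108 km — the shortest possible round trip.

Fenby → Ivy → Corby → Pine → Vale → Fenby: 33+36+18+4+17 = 108
Fenby → Ivy → Corby → Vale → Pine → Fenby: 33+36+14+4+21 = 108
Fenby → Ivy → Pine → Corby → Vale → Fenby: 33+32+18+14+17 = 114
Fenby → Ivy → Pine → Vale → Corby → Fenby: 33+32+4+14+31 = 114
Fenby → Ivy → Vale → Corby → Pine → Fenby: 33+28+14+18+21 = 114
Fenby → Ivy → Vale → Pine → Corby → Fenby: 33+28+4+18+31 = 114
Fenby → Corby → Ivy → Pine → Vale → Fenby: 31+36+32+4+17 = 120
Fenby → Corby → Ivy → Vale → Pine → Fenby: 31+36+28+4+21 = 120
Fenby → Corby → Pine → Ivy → Vale → Fenby: 31+18+32+28+17 = 126
Fenby → Corby → Vale → Ivy → Pine → Fenby: 31+14+28+32+21 = 126
Fenby → Pine → Ivy → Corby → Vale → Fenby: 21+32+36+14+17 = 120
Fenby → Pine → Corby → Ivy → Vale → Fenby: 21+18+36+28+17 = 120
The minimum is 108.
One optimal route: Fenby → Ivy → Corby → Pine → Vale → Fenby (or its reverse).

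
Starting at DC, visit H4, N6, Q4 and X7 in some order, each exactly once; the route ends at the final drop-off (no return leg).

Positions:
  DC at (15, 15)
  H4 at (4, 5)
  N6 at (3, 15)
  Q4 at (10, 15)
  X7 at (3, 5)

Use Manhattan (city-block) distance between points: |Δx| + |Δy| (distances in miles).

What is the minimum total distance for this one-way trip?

23 miles — the minimum one-way total.

There are 4! = 24 possible orderings.
DC→H4→N6→Q4→X7: 21+11+7+17 = 56
DC→H4→N6→X7→Q4: 21+11+10+17 = 59
DC→H4→Q4→N6→X7: 21+16+7+10 = 54
DC→H4→Q4→X7→N6: 21+16+17+10 = 64
DC→H4→X7→N6→Q4: 21+1+10+7 = 39
DC→H4→X7→Q4→N6: 21+1+17+7 = 46
DC→N6→H4→Q4→X7: 12+11+16+17 = 56
DC→N6→H4→X7→Q4: 12+11+1+17 = 41
DC→N6→Q4→H4→X7: 12+7+16+1 = 36
DC→N6→Q4→X7→H4: 12+7+17+1 = 37
DC→N6→X7→H4→Q4: 12+10+1+16 = 39
DC→N6→X7→Q4→H4: 12+10+17+16 = 55
DC→Q4→H4→N6→X7: 5+16+11+10 = 42
DC→Q4→H4→X7→N6: 5+16+1+10 = 32
… (10 more)
DC→Q4→N6→X7→H4: 5+7+10+1 = 23  ← best
The minimum is 23.
One shortest path: DC → Q4 → N6 → X7 → H4.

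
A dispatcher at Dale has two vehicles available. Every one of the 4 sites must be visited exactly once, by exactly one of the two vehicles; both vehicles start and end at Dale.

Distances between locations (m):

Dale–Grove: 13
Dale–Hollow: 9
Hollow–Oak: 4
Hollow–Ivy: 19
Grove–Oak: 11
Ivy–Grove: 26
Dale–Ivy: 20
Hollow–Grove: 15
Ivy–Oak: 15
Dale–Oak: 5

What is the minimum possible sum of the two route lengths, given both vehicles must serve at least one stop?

There are 2^3 − 1 = 7 ways to divide the 4 stops into two non-empty groups. For each, the best each vehicle can do is its own shortest tour through its group:
  {Hollow} + {Ivy, Grove, Oak}: 18 + 59 = 77
  {Ivy} + {Hollow, Grove, Oak}: 40 + 37 = 77
  {Hollow, Ivy} + {Grove, Oak}: 48 + 29 = 77
  {Grove} + {Hollow, Ivy, Oak}: 26 + 48 = 74
  {Hollow, Grove} + {Ivy, Oak}: 37 + 40 = 77
  {Ivy, Grove} + {Hollow, Oak}: 59 + 18 = 77
  … (7 splits in total)
Best: vehicle 1 Dale → Grove → Dale = 26; vehicle 2 Dale → Hollow → Ivy → Oak → Dale = 48; combined 74.

Minimum combined distance: 74 m.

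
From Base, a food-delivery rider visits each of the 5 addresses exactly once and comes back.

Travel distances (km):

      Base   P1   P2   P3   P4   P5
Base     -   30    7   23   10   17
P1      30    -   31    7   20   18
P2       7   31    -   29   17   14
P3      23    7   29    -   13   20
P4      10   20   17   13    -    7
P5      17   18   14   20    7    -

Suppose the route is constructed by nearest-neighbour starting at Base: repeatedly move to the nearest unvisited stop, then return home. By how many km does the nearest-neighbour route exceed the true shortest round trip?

Base: P2=7, P4=10, P5=17, P3=23, P1=30 ⇒ P2
P2: P5=14, P4=17, P3=29, P1=31 ⇒ P5
P5: P4=7, P1=18, P3=20 ⇒ P4
P4: P3=13, P1=20 ⇒ P3
P3: P1=7 ⇒ P1
NN route Base → P2 → P5 → P4 → P3 → P1 → Base costs 78.
Optimal: Base → P2 → P5 → P1 → P3 → P4 → Base costs 69 (by enumerating all 60 distinct tours).
Excess = 78 − 69 = 9.

The nearest-neighbour route is 9 km longer than optimal.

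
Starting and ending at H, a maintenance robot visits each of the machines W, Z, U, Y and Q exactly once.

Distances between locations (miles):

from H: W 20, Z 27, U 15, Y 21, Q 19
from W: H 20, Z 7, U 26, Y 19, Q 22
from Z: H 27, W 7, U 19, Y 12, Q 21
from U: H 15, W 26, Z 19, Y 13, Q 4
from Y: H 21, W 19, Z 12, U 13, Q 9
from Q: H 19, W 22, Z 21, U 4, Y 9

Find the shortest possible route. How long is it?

67 miles — the shortest possible round trip.

H→W→Z→U→Y→Q→H: 20+7+19+13+9+19 = 87
H→W→Z→U→Q→Y→H: 20+7+19+4+9+21 = 80
H→W→Z→Y→U→Q→H: 20+7+12+13+4+19 = 75
H→W→Z→Y→Q→U→H: 20+7+12+9+4+15 = 67
H→W→Z→Q→U→Y→H: 20+7+21+4+13+21 = 86
H→W→Z→Q→Y→U→H: 20+7+21+9+13+15 = 85
H→W→U→Z→Y→Q→H: 20+26+19+12+9+19 = 105
H→W→U→Z→Q→Y→H: 20+26+19+21+9+21 = 116
H→W→U→Y→Z→Q→H: 20+26+13+12+21+19 = 111
H→W→U→Y→Q→Z→H: 20+26+13+9+21+27 = 116
H→W→U→Q→Z→Y→H: 20+26+4+21+12+21 = 104
H→W→U→Q→Y→Z→H: 20+26+4+9+12+27 = 98
H→W→Y→Z→U→Q→H: 20+19+12+19+4+19 = 93
H→W→Y→Z→Q→U→H: 20+19+12+21+4+15 = 91
… (46 more)
The minimum is 67.
One optimal route: H → W → Z → Y → Q → U → H (or its reverse).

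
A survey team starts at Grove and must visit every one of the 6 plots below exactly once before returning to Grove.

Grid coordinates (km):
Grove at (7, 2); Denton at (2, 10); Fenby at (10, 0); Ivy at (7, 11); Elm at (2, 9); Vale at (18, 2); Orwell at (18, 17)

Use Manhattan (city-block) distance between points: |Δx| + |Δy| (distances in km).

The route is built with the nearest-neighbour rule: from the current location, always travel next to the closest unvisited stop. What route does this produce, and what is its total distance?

Total distance 66 km via the nearest-neighbour route Grove → Fenby → Vale → Orwell → Ivy → Denton → Elm → Grove.

Grove → [Fenby:5 / Ivy:9 / Vale:11 / Elm:12 / Denton:13 / Orwell:26] → Fenby (5)
Fenby → [Vale:10 / Ivy:14 / Elm:17 / Denton:18 / Orwell:25] → Vale (10)
Vale → [Orwell:15 / Ivy:20 / Elm:23 / Denton:24] → Orwell (15)
Orwell → [Ivy:17 / Denton:23 / Elm:24] → Ivy (17)
Ivy → [Denton:6 / Elm:7] → Denton (6)
Denton → [Elm:1] → Elm (1)
Return Elm→Grove: 12.
Total = 5 + 10 + 15 + 17 + 6 + 1 + 12 = 66.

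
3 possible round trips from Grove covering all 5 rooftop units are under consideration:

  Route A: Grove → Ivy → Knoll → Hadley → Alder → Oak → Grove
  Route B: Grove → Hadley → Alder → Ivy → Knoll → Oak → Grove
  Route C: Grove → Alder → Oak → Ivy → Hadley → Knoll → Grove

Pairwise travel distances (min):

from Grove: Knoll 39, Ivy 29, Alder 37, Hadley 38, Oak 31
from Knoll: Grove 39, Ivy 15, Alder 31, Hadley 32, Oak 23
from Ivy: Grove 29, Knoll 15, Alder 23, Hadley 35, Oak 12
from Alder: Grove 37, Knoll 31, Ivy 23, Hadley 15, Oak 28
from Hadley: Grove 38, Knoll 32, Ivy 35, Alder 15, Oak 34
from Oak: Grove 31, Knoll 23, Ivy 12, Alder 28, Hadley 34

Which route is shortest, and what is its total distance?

Route A: 29 + 15 + 32 + 15 + 28 + 31 = 150
Route B: 38 + 15 + 23 + 15 + 23 + 31 = 145
Route C: 37 + 28 + 12 + 35 + 32 + 39 = 183

145 min — Route B is the shortest.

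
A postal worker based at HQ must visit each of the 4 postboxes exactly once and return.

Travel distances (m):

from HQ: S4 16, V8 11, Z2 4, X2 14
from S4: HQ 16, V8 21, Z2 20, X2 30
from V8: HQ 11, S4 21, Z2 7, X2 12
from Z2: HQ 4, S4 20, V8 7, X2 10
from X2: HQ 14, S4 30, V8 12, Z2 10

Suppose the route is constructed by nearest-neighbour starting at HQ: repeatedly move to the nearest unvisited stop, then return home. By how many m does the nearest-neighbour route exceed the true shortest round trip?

6 m longer than the optimal tour.

From HQ: Z2=4, V8=11, X2=14, S4=16 → choose Z2 (4).
From Z2: V8=7, X2=10, S4=20 → choose V8 (7).
From V8: X2=12, S4=21 → choose X2 (12).
From X2: S4=30 → choose S4 (30).
NN route HQ → Z2 → V8 → X2 → S4 → HQ costs 69.
Optimal: HQ → S4 → V8 → X2 → Z2 → HQ costs 63 (by enumerating all 12 distinct tours).
Excess = 69 − 63 = 6.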